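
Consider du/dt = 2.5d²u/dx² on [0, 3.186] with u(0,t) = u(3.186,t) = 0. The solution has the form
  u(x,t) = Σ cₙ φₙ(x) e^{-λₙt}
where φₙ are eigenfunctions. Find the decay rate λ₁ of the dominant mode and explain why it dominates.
Eigenvalues: λₙ = 2.5n²π²/3.186².
First three modes:
  n=1: λ₁ = 2.5π²/3.186² ≈ 2.431
  n=2: λ₂ = 10π²/3.186² ≈ 9.723 (4× faster decay)
  n=3: λ₃ = 22.5π²/3.186² ≈ 21.877 (9× faster decay)
As t → ∞, higher modes decay exponentially faster. The n=1 mode dominates: u ~ c₁ sin(πx/3.186) e^{-λ₁t}.
Decay rate: λ₁ = 2.5π²/3.186² ≈ 2.431.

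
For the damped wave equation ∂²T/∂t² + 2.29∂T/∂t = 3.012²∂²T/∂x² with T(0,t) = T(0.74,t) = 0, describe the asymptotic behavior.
T → 0. Damping (γ=2.29) dissipates energy; oscillations decay exponentially.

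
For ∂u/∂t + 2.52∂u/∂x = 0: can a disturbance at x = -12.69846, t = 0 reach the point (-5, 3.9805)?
No. Only data at x = -15.03086 affects (-5, 3.9805). Advection has one-way propagation along characteristics.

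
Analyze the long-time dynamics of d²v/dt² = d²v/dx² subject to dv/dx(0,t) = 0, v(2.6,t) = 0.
Long-time behavior: v oscillates (no decay). Energy is conserved; the solution oscillates indefinitely as standing waves.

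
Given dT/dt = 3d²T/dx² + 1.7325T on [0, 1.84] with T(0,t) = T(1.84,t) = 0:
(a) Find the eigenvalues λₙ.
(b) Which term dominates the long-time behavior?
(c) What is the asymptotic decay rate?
Eigenvalues: λₙ = 3n²π²/1.84² - 1.7325.
First three modes:
  n=1: λ₁ = 3π²/1.84² - 1.7325 ≈ 7.013
  n=2: λ₂ = 12π²/1.84² - 1.7325 ≈ 33.25
  n=3: λ₃ = 27π²/1.84² - 1.7325 ≈ 76.977
Since 3π²/1.84² ≈ 8.746 > 1.7325, all λₙ > 0.
The n=1 mode decays slowest → dominates as t → ∞.
Asymptotic: T ~ c₁ sin(πx/1.84) e^{-λ₁t} with decay rate λ₁ ≈ 7.013.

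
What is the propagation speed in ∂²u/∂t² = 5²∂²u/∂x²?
Speed = 5. Information travels along characteristics x = x₀ ± 5t.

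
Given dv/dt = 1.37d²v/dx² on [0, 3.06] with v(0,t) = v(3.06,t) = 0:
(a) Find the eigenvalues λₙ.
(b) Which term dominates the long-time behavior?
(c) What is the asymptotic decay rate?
Eigenvalues: λₙ = 1.37n²π²/3.06².
First three modes:
  n=1: λ₁ = 1.37π²/3.06² ≈ 1.444
  n=2: λ₂ = 5.48π²/3.06² ≈ 5.776 (4× faster decay)
  n=3: λ₃ = 12.33π²/3.06² ≈ 12.996 (9× faster decay)
As t → ∞, higher modes decay exponentially faster. The n=1 mode dominates: v ~ c₁ sin(πx/3.06) e^{-λ₁t}.
Decay rate: λ₁ = 1.37π²/3.06² ≈ 1.444.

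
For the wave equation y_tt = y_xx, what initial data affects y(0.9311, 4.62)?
Domain of dependence: [-3.6889, 5.5511]. Signals travel at speed 1, so data within |x - 0.9311| ≤ 1·4.62 = 4.62 can reach the point.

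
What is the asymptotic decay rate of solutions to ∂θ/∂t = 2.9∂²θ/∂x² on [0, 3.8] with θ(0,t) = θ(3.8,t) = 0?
Eigenvalues: λₙ = 2.9n²π²/3.8².
First three modes:
  n=1: λ₁ = 2.9π²/3.8² ≈ 1.982
  n=2: λ₂ = 11.6π²/3.8² ≈ 7.928 (4× faster decay)
  n=3: λ₃ = 26.1π²/3.8² ≈ 17.839 (9× faster decay)
As t → ∞, higher modes decay exponentially faster. The n=1 mode dominates: θ ~ c₁ sin(πx/3.8) e^{-λ₁t}.
Decay rate: λ₁ = 2.9π²/3.8² ≈ 1.982.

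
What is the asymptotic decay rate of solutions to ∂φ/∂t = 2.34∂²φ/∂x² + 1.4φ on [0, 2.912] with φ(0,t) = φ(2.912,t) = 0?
Eigenvalues: λₙ = 2.34n²π²/2.912² - 1.4.
First three modes:
  n=1: λ₁ = 2.34π²/2.912² - 1.4 ≈ 1.324
  n=2: λ₂ = 9.36π²/2.912² - 1.4 ≈ 9.494
  n=3: λ₃ = 21.06π²/2.912² - 1.4 ≈ 23.112
Since 2.34π²/2.912² ≈ 2.724 > 1.4, all λₙ > 0.
The n=1 mode decays slowest → dominates as t → ∞.
Asymptotic: φ ~ c₁ sin(πx/2.912) e^{-λ₁t} with decay rate λ₁ ≈ 1.324.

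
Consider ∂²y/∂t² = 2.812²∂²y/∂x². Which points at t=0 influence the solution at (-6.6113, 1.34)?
Domain of dependence: [-10.37938, -2.84322]. Signals travel at speed 2.812, so data within |x - -6.6113| ≤ 2.812·1.34 = 3.76808 can reach the point.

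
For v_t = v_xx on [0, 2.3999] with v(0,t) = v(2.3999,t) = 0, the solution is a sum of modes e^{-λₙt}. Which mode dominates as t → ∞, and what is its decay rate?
Eigenvalues: λₙ = n²π²/2.3999².
First three modes:
  n=1: λ₁ = π²/2.3999² ≈ 1.714
  n=2: λ₂ = 4π²/2.3999² ≈ 6.854 (4× faster decay)
  n=3: λ₃ = 9π²/2.3999² ≈ 15.423 (9× faster decay)
As t → ∞, higher modes decay exponentially faster. The n=1 mode dominates: v ~ c₁ sin(πx/2.3999) e^{-λ₁t}.
Decay rate: λ₁ = π²/2.3999² ≈ 1.714.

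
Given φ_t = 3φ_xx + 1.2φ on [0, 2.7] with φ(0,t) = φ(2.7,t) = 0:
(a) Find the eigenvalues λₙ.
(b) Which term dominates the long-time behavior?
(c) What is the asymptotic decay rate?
Eigenvalues: λₙ = 3n²π²/2.7² - 1.2.
First three modes:
  n=1: λ₁ = 3π²/2.7² - 1.2 ≈ 2.862
  n=2: λ₂ = 12π²/2.7² - 1.2 ≈ 15.046
  n=3: λ₃ = 27π²/2.7² - 1.2 ≈ 35.354
Since 3π²/2.7² ≈ 4.062 > 1.2, all λₙ > 0.
The n=1 mode decays slowest → dominates as t → ∞.
Asymptotic: φ ~ c₁ sin(πx/2.7) e^{-λ₁t} with decay rate λ₁ ≈ 2.862.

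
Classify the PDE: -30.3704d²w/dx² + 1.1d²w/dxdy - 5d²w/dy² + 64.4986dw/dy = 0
A = -30.3704, B = 1.1, C = -5. Discriminant B² - 4AC = -606.198. Since -606.198 < 0, elliptic.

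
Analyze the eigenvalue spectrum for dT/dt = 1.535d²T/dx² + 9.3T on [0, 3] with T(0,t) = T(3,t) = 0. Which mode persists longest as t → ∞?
Eigenvalues: λₙ = 1.535n²π²/3² - 9.3.
First three modes:
  n=1: λ₁ = 1.535π²/3² - 9.3 ≈ -7.617
  n=2: λ₂ = 6.14π²/3² - 9.3 ≈ -2.567
  n=3: λ₃ = 13.815π²/3² - 9.3 ≈ 5.85
Since 1.535π²/3² ≈ 1.683 < 9.3, λ₁ < 0.
The n=1 mode grows fastest (−λₙ is largest for n=1) → dominates.
Asymptotic: T ~ c₁ sin(πx/3) e^{7.617t} (exponential growth at rate −λ₁ ≈ 7.617).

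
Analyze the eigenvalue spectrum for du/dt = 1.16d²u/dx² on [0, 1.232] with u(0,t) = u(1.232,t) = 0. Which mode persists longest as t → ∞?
Eigenvalues: λₙ = 1.16n²π²/1.232².
First three modes:
  n=1: λ₁ = 1.16π²/1.232² ≈ 7.543
  n=2: λ₂ = 4.64π²/1.232² ≈ 30.171 (4× faster decay)
  n=3: λ₃ = 10.44π²/1.232² ≈ 67.886 (9× faster decay)
As t → ∞, higher modes decay exponentially faster. The n=1 mode dominates: u ~ c₁ sin(πx/1.232) e^{-λ₁t}.
Decay rate: λ₁ = 1.16π²/1.232² ≈ 7.543.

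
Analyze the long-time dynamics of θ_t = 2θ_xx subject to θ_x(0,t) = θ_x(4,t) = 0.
Long-time behavior: θ → constant (steady state). Heat is conserved (no flux at boundaries); solution approaches the spatial average.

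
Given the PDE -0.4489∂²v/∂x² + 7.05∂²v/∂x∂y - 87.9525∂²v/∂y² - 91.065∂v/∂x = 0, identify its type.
The second-order coefficients are A = -0.4489, B = 7.05, C = -87.9525. Since B² - 4AC = -108.225009 < 0, this is an elliptic PDE.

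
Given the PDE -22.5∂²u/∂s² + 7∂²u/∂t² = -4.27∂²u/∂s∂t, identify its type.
Rewriting in standard form: -22.5∂²u/∂s² + 4.27∂²u/∂s∂t + 7∂²u/∂t² = 0. The second-order coefficients are A = -22.5, B = 4.27, C = 7. Since B² - 4AC = 648.2329 > 0, this is a hyperbolic PDE.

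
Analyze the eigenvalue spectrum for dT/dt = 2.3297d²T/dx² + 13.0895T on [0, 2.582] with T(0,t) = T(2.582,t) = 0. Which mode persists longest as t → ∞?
Eigenvalues: λₙ = 2.3297n²π²/2.582² - 13.0895.
First three modes:
  n=1: λ₁ = 2.3297π²/2.582² - 13.0895 ≈ -9.641
  n=2: λ₂ = 9.3188π²/2.582² - 13.0895 ≈ 0.706
  n=3: λ₃ = 20.9673π²/2.582² - 13.0895 ≈ 17.951
Since 2.3297π²/2.582² ≈ 3.449 < 13.0895, λ₁ < 0.
The n=1 mode grows fastest (−λₙ is largest for n=1) → dominates.
Asymptotic: T ~ c₁ sin(πx/2.582) e^{9.641t} (exponential growth at rate −λ₁ ≈ 9.641).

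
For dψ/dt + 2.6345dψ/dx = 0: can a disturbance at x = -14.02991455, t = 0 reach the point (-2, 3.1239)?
No. Only data at x = -10.22991455 affects (-2, 3.1239). Advection has one-way propagation along characteristics.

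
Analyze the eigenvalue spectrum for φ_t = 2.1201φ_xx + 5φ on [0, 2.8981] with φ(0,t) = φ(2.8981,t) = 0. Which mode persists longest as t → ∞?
Eigenvalues: λₙ = 2.1201n²π²/2.8981² - 5.
First three modes:
  n=1: λ₁ = 2.1201π²/2.8981² - 5 ≈ -2.509
  n=2: λ₂ = 8.4804π²/2.8981² - 5 ≈ 4.965
  n=3: λ₃ = 19.0809π²/2.8981² - 5 ≈ 17.422
Since 2.1201π²/2.8981² ≈ 2.491 < 5, λ₁ < 0.
The n=1 mode grows fastest (−λₙ is largest for n=1) → dominates.
Asymptotic: φ ~ c₁ sin(πx/2.8981) e^{2.509t} (exponential growth at rate −λ₁ ≈ 2.509).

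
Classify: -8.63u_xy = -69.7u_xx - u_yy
Rewriting in standard form: 69.7u_xx - 8.63u_xy + u_yy = 0. Elliptic (discriminant = -204.3231).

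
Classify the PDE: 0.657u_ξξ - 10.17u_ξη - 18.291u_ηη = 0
A = 0.657, B = -10.17, C = -18.291. Discriminant B² - 4AC = 151.497648. Since 151.497648 > 0, hyperbolic.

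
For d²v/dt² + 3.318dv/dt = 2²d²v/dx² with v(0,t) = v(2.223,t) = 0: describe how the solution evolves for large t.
v → 0. Damping (γ=3.318) dissipates energy; oscillations decay exponentially.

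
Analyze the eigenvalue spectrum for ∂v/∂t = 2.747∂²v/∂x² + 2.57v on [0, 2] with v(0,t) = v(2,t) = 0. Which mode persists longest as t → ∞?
Eigenvalues: λₙ = 2.747n²π²/2² - 2.57.
First three modes:
  n=1: λ₁ = 2.747π²/2² - 2.57 ≈ 4.208
  n=2: λ₂ = 10.988π²/2² - 2.57 ≈ 24.542
  n=3: λ₃ = 24.723π²/2² - 2.57 ≈ 58.432
Since 2.747π²/2² ≈ 6.778 > 2.57, all λₙ > 0.
The n=1 mode decays slowest → dominates as t → ∞.
Asymptotic: v ~ c₁ sin(πx/2) e^{-λ₁t} with decay rate λ₁ ≈ 4.208.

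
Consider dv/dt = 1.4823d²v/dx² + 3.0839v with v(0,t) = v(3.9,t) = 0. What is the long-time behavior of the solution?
As t → ∞, v grows unboundedly. Reaction dominates diffusion (r=3.0839 > κπ²/L²≈0.96); solution grows exponentially.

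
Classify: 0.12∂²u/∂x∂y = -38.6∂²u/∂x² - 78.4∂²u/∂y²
Rewriting in standard form: 38.6∂²u/∂x² + 0.12∂²u/∂x∂y + 78.4∂²u/∂y² = 0. Elliptic (discriminant = -12104.9456).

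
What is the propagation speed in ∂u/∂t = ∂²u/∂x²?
Infinite. The heat equation is parabolic, not hyperbolic, so disturbances propagate instantly.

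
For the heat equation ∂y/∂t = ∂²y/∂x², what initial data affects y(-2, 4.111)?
The entire real line. The heat equation has infinite propagation speed: any initial disturbance instantly affects all points (though exponentially small far away).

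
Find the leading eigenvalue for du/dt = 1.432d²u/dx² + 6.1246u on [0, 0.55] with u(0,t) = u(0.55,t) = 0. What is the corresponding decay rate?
Eigenvalues: λₙ = 1.432n²π²/0.55² - 6.1246.
First three modes:
  n=1: λ₁ = 1.432π²/0.55² - 6.1246 ≈ 40.597
  n=2: λ₂ = 5.728π²/0.55² - 6.1246 ≈ 180.762
  n=3: λ₃ = 12.888π²/0.55² - 6.1246 ≈ 414.369
Since 1.432π²/0.55² ≈ 46.722 > 6.1246, all λₙ > 0.
The n=1 mode decays slowest → dominates as t → ∞.
Asymptotic: u ~ c₁ sin(πx/0.55) e^{-λ₁t} with decay rate λ₁ ≈ 40.597.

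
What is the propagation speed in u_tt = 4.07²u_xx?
Speed = 4.07. Information travels along characteristics x = x₀ ± 4.07t.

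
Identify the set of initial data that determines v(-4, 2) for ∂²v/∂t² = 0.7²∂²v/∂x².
Domain of dependence: [-5.4, -2.6]. Signals travel at speed 0.7, so data within |x - -4| ≤ 0.7·2 = 1.4 can reach the point.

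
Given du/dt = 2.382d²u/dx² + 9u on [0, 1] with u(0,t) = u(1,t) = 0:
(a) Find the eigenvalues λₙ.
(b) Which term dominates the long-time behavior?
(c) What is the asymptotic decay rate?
Eigenvalues: λₙ = 2.382n²π²/1² - 9.
First three modes:
  n=1: λ₁ = 2.382π² - 9 ≈ 14.509
  n=2: λ₂ = 9.528π² - 9 ≈ 85.038
  n=3: λ₃ = 21.438π² - 9 ≈ 202.585
Since 2.382π² ≈ 23.509 > 9, all λₙ > 0.
The n=1 mode decays slowest → dominates as t → ∞.
Asymptotic: u ~ c₁ sin(πx/1) e^{-λ₁t} with decay rate λ₁ ≈ 14.509.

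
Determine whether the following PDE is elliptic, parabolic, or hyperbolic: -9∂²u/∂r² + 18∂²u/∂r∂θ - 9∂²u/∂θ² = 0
Coefficients: A = -9, B = 18, C = -9. B² - 4AC = 0, which is zero, so the equation is parabolic.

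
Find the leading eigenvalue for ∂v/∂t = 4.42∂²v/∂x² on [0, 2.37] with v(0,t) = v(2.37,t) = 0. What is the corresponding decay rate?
Eigenvalues: λₙ = 4.42n²π²/2.37².
First three modes:
  n=1: λ₁ = 4.42π²/2.37² ≈ 7.766
  n=2: λ₂ = 17.68π²/2.37² ≈ 31.066 (4× faster decay)
  n=3: λ₃ = 39.78π²/2.37² ≈ 69.898 (9× faster decay)
As t → ∞, higher modes decay exponentially faster. The n=1 mode dominates: v ~ c₁ sin(πx/2.37) e^{-λ₁t}.
Decay rate: λ₁ = 4.42π²/2.37² ≈ 7.766.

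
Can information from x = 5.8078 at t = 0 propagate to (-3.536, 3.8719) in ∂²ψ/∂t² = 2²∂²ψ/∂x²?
No. The domain of dependence is [-11.2798, 4.2078], and 5.8078 is outside this interval.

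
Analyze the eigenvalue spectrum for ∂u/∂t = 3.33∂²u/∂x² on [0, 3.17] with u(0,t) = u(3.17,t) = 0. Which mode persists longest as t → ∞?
Eigenvalues: λₙ = 3.33n²π²/3.17².
First three modes:
  n=1: λ₁ = 3.33π²/3.17² ≈ 3.271
  n=2: λ₂ = 13.32π²/3.17² ≈ 13.082 (4× faster decay)
  n=3: λ₃ = 29.97π²/3.17² ≈ 29.435 (9× faster decay)
As t → ∞, higher modes decay exponentially faster. The n=1 mode dominates: u ~ c₁ sin(πx/3.17) e^{-λ₁t}.
Decay rate: λ₁ = 3.33π²/3.17² ≈ 3.271.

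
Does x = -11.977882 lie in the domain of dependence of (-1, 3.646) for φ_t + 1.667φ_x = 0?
No. Only data at x = -7.077882 affects (-1, 3.646). Advection has one-way propagation along characteristics.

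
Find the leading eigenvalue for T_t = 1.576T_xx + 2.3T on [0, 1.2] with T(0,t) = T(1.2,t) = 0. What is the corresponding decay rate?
Eigenvalues: λₙ = 1.576n²π²/1.2² - 2.3.
First three modes:
  n=1: λ₁ = 1.576π²/1.2² - 2.3 ≈ 8.502
  n=2: λ₂ = 6.304π²/1.2² - 2.3 ≈ 40.907
  n=3: λ₃ = 14.184π²/1.2² - 2.3 ≈ 94.916
Since 1.576π²/1.2² ≈ 10.802 > 2.3, all λₙ > 0.
The n=1 mode decays slowest → dominates as t → ∞.
Asymptotic: T ~ c₁ sin(πx/1.2) e^{-λ₁t} with decay rate λ₁ ≈ 8.502.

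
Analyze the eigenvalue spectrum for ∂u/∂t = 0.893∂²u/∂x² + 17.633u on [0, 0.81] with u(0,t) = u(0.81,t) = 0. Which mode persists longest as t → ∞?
Eigenvalues: λₙ = 0.893n²π²/0.81² - 17.633.
First three modes:
  n=1: λ₁ = 0.893π²/0.81² - 17.633 ≈ -4.2
  n=2: λ₂ = 3.572π²/0.81² - 17.633 ≈ 36.1
  n=3: λ₃ = 8.037π²/0.81² - 17.633 ≈ 103.266
Since 0.893π²/0.81² ≈ 13.433 < 17.633, λ₁ < 0.
The n=1 mode grows fastest (−λₙ is largest for n=1) → dominates.
Asymptotic: u ~ c₁ sin(πx/0.81) e^{4.2t} (exponential growth at rate −λ₁ ≈ 4.2).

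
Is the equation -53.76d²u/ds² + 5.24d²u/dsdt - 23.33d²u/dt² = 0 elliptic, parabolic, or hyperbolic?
Computing B² - 4AC with A = -53.76, B = 5.24, C = -23.33: discriminant = -4989.4256 (negative). Answer: elliptic.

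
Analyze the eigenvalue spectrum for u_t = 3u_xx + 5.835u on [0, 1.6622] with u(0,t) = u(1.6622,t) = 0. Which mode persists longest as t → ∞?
Eigenvalues: λₙ = 3n²π²/1.6622² - 5.835.
First three modes:
  n=1: λ₁ = 3π²/1.6622² - 5.835 ≈ 4.882
  n=2: λ₂ = 12π²/1.6622² - 5.835 ≈ 37.031
  n=3: λ₃ = 27π²/1.6622² - 5.835 ≈ 90.614
Since 3π²/1.6622² ≈ 10.717 > 5.835, all λₙ > 0.
The n=1 mode decays slowest → dominates as t → ∞.
Asymptotic: u ~ c₁ sin(πx/1.6622) e^{-λ₁t} with decay rate λ₁ ≈ 4.882.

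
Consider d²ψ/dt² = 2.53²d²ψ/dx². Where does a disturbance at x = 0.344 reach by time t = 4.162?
Domain of influence: [-10.18586, 10.87386]. Data at x = 0.344 spreads outward at speed 2.53.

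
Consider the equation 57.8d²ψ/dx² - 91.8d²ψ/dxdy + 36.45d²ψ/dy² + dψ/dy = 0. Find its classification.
Parabolic. (A = 57.8, B = -91.8, C = 36.45 gives B² - 4AC = 0.)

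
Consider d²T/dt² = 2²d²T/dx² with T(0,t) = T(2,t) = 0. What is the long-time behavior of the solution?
As t → ∞, T oscillates (no decay). Energy is conserved; the solution oscillates indefinitely as standing waves.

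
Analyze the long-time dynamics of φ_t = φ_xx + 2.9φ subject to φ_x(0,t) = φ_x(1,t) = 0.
Long-time behavior: φ grows unboundedly. With Neumann BCs the constant mode has diffusion eigenvalue 0, so any r > 0 makes it grow like e^(2.9t); solution grows exponentially.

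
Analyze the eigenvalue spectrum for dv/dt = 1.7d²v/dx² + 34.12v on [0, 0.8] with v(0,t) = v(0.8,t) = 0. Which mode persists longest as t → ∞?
Eigenvalues: λₙ = 1.7n²π²/0.8² - 34.12.
First three modes:
  n=1: λ₁ = 1.7π²/0.8² - 34.12 ≈ -7.904
  n=2: λ₂ = 6.8π²/0.8² - 34.12 ≈ 70.745
  n=3: λ₃ = 15.3π²/0.8² - 34.12 ≈ 201.825
Since 1.7π²/0.8² ≈ 26.216 < 34.12, λ₁ < 0.
The n=1 mode grows fastest (−λₙ is largest for n=1) → dominates.
Asymptotic: v ~ c₁ sin(πx/0.8) e^{7.904t} (exponential growth at rate −λ₁ ≈ 7.904).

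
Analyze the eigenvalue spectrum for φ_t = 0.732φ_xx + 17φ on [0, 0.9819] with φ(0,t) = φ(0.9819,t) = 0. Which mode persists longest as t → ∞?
Eigenvalues: λₙ = 0.732n²π²/0.9819² - 17.
First three modes:
  n=1: λ₁ = 0.732π²/0.9819² - 17 ≈ -9.507
  n=2: λ₂ = 2.928π²/0.9819² - 17 ≈ 12.973
  n=3: λ₃ = 6.588π²/0.9819² - 17 ≈ 50.44
Since 0.732π²/0.9819² ≈ 7.493 < 17, λ₁ < 0.
The n=1 mode grows fastest (−λₙ is largest for n=1) → dominates.
Asymptotic: φ ~ c₁ sin(πx/0.9819) e^{9.507t} (exponential growth at rate −λ₁ ≈ 9.507).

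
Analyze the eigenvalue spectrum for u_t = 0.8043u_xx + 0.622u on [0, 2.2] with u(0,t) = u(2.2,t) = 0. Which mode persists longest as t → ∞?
Eigenvalues: λₙ = 0.8043n²π²/2.2² - 0.622.
First three modes:
  n=1: λ₁ = 0.8043π²/2.2² - 0.622 ≈ 1.018
  n=2: λ₂ = 3.2172π²/2.2² - 0.622 ≈ 5.938
  n=3: λ₃ = 7.2387π²/2.2² - 0.622 ≈ 14.139
Since 0.8043π²/2.2² ≈ 1.64 > 0.622, all λₙ > 0.
The n=1 mode decays slowest → dominates as t → ∞.
Asymptotic: u ~ c₁ sin(πx/2.2) e^{-λ₁t} with decay rate λ₁ ≈ 1.018.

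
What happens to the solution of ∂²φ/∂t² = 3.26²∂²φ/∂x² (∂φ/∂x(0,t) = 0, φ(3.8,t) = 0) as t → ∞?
φ oscillates (no decay). Energy is conserved; the solution oscillates indefinitely as standing waves.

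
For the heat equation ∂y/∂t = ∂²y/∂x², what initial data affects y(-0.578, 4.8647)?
The entire real line. The heat equation has infinite propagation speed: any initial disturbance instantly affects all points (though exponentially small far away).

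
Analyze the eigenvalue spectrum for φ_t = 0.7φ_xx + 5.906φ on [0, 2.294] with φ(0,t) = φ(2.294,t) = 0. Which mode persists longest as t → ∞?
Eigenvalues: λₙ = 0.7n²π²/2.294² - 5.906.
First three modes:
  n=1: λ₁ = 0.7π²/2.294² - 5.906 ≈ -4.593
  n=2: λ₂ = 2.8π²/2.294² - 5.906 ≈ -0.655
  n=3: λ₃ = 6.3π²/2.294² - 5.906 ≈ 5.91
Since 0.7π²/2.294² ≈ 1.313 < 5.906, λ₁ < 0.
The n=1 mode grows fastest (−λₙ is largest for n=1) → dominates.
Asymptotic: φ ~ c₁ sin(πx/2.294) e^{4.593t} (exponential growth at rate −λ₁ ≈ 4.593).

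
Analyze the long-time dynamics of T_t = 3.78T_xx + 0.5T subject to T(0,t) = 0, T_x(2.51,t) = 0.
Long-time behavior: T → 0. Diffusion dominates reaction (r=0.5 < κπ²/(4L²)≈1.48); solution decays.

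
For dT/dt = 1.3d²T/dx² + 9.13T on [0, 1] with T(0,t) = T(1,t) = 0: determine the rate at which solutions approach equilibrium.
Eigenvalues: λₙ = 1.3n²π²/1² - 9.13.
First three modes:
  n=1: λ₁ = 1.3π² - 9.13 ≈ 3.7
  n=2: λ₂ = 5.2π² - 9.13 ≈ 42.192
  n=3: λ₃ = 11.7π² - 9.13 ≈ 106.344
Since 1.3π² ≈ 12.83 > 9.13, all λₙ > 0.
The n=1 mode decays slowest → dominates as t → ∞.
Asymptotic: T ~ c₁ sin(πx/1) e^{-λ₁t} with decay rate λ₁ ≈ 3.7.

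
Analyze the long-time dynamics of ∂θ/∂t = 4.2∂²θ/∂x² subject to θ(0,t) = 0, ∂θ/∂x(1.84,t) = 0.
Long-time behavior: θ → 0. Heat escapes through the Dirichlet boundary.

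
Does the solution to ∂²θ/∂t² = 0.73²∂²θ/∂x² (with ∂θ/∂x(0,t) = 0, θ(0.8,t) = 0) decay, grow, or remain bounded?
θ oscillates (no decay). Energy is conserved; the solution oscillates indefinitely as standing waves.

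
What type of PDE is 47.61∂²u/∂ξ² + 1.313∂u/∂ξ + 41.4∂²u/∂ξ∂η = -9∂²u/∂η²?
Rewriting in standard form: 47.61∂²u/∂ξ² + 41.4∂²u/∂ξ∂η + 9∂²u/∂η² + 1.313∂u/∂ξ = 0. With A = 47.61, B = 41.4, C = 9, the discriminant is 0. This is a parabolic PDE.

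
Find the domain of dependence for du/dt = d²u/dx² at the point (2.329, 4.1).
The entire real line. The heat equation has infinite propagation speed: any initial disturbance instantly affects all points (though exponentially small far away).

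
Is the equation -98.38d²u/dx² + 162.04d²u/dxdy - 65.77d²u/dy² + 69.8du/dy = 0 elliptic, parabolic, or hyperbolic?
Computing B² - 4AC with A = -98.38, B = 162.04, C = -65.77: discriminant = 375.1512 (positive). Answer: hyperbolic.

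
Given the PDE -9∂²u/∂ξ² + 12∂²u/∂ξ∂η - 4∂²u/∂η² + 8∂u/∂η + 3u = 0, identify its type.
The second-order coefficients are A = -9, B = 12, C = -4. Since B² - 4AC = 0 = 0, this is a parabolic PDE.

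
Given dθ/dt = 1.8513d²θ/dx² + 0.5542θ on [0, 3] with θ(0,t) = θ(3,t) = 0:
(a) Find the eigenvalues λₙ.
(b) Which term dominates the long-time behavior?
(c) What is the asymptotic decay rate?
Eigenvalues: λₙ = 1.8513n²π²/3² - 0.5542.
First three modes:
  n=1: λ₁ = 1.8513π²/3² - 0.5542 ≈ 1.476
  n=2: λ₂ = 7.4052π²/3² - 0.5542 ≈ 7.567
  n=3: λ₃ = 16.6617π²/3² - 0.5542 ≈ 17.717
Since 1.8513π²/3² ≈ 2.03 > 0.5542, all λₙ > 0.
The n=1 mode decays slowest → dominates as t → ∞.
Asymptotic: θ ~ c₁ sin(πx/3) e^{-λ₁t} with decay rate λ₁ ≈ 1.476.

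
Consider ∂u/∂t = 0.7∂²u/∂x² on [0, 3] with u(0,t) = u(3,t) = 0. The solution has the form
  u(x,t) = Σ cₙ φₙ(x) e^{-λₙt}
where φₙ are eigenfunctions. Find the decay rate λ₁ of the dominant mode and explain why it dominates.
Eigenvalues: λₙ = 0.7n²π²/3².
First three modes:
  n=1: λ₁ = 0.7π²/3² ≈ 0.768
  n=2: λ₂ = 2.8π²/3² ≈ 3.071 (4× faster decay)
  n=3: λ₃ = 6.3π²/3² ≈ 6.909 (9× faster decay)
As t → ∞, higher modes decay exponentially faster. The n=1 mode dominates: u ~ c₁ sin(πx/3) e^{-λ₁t}.
Decay rate: λ₁ = 0.7π²/3² ≈ 0.768.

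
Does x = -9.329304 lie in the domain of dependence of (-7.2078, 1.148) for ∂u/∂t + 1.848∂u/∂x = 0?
Yes. The characteristic through (-7.2078, 1.148) passes through x = -9.329304.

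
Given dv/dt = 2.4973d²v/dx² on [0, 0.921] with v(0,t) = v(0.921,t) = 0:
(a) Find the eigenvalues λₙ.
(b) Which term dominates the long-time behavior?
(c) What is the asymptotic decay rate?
Eigenvalues: λₙ = 2.4973n²π²/0.921².
First three modes:
  n=1: λ₁ = 2.4973π²/0.921² ≈ 29.057
  n=2: λ₂ = 9.9892π²/0.921² ≈ 116.228 (4× faster decay)
  n=3: λ₃ = 22.4757π²/0.921² ≈ 261.513 (9× faster decay)
As t → ∞, higher modes decay exponentially faster. The n=1 mode dominates: v ~ c₁ sin(πx/0.921) e^{-λ₁t}.
Decay rate: λ₁ = 2.4973π²/0.921² ≈ 29.057.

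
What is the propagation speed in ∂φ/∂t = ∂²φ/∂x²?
Infinite. The heat equation is parabolic, not hyperbolic, so disturbances propagate instantly.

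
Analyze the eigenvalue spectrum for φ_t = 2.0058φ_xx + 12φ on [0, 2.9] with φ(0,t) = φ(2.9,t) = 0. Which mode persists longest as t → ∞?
Eigenvalues: λₙ = 2.0058n²π²/2.9² - 12.
First three modes:
  n=1: λ₁ = 2.0058π²/2.9² - 12 ≈ -9.646
  n=2: λ₂ = 8.0232π²/2.9² - 12 ≈ -2.584
  n=3: λ₃ = 18.0522π²/2.9² - 12 ≈ 9.185
Since 2.0058π²/2.9² ≈ 2.354 < 12, λ₁ < 0.
The n=1 mode grows fastest (−λₙ is largest for n=1) → dominates.
Asymptotic: φ ~ c₁ sin(πx/2.9) e^{9.646t} (exponential growth at rate −λ₁ ≈ 9.646).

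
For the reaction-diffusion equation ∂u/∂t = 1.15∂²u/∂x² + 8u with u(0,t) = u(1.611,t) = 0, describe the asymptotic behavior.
u grows unboundedly. Reaction dominates diffusion (r=8 > κπ²/L²≈4.37); solution grows exponentially.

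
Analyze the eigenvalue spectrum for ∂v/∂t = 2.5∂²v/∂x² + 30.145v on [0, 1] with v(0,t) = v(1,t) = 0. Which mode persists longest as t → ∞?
Eigenvalues: λₙ = 2.5n²π²/1² - 30.145.
First three modes:
  n=1: λ₁ = 2.5π² - 30.145 ≈ -5.471
  n=2: λ₂ = 10π² - 30.145 ≈ 68.551
  n=3: λ₃ = 22.5π² - 30.145 ≈ 191.921
Since 2.5π² ≈ 24.674 < 30.145, λ₁ < 0.
The n=1 mode grows fastest (−λₙ is largest for n=1) → dominates.
Asymptotic: v ~ c₁ sin(πx/1) e^{5.471t} (exponential growth at rate −λ₁ ≈ 5.471).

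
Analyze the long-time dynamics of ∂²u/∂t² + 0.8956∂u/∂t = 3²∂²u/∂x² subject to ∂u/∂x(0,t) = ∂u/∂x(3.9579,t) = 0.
Long-time behavior: u → constant (steady state). Damping (γ=0.8956) dissipates the nonconstant modes; with Neumann BCs the spatial average obeys M''+γM'=0 and tends to a finite limit.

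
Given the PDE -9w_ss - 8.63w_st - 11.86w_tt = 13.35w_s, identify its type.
Rewriting in standard form: -9w_ss - 8.63w_st - 11.86w_tt - 13.35w_s = 0. The second-order coefficients are A = -9, B = -8.63, C = -11.86. Since B² - 4AC = -352.4831 < 0, this is an elliptic PDE.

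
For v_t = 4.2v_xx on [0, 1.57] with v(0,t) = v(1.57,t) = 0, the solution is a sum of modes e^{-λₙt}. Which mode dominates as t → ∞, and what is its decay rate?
Eigenvalues: λₙ = 4.2n²π²/1.57².
First three modes:
  n=1: λ₁ = 4.2π²/1.57² ≈ 16.817
  n=2: λ₂ = 16.8π²/1.57² ≈ 67.268 (4× faster decay)
  n=3: λ₃ = 37.8π²/1.57² ≈ 151.353 (9× faster decay)
As t → ∞, higher modes decay exponentially faster. The n=1 mode dominates: v ~ c₁ sin(πx/1.57) e^{-λ₁t}.
Decay rate: λ₁ = 4.2π²/1.57² ≈ 16.817.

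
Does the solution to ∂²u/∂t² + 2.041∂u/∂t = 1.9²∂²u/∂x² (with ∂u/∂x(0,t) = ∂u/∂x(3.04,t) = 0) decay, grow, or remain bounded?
u → constant (steady state). Damping (γ=2.041) dissipates the nonconstant modes; with Neumann BCs the spatial average obeys M''+γM'=0 and tends to a finite limit.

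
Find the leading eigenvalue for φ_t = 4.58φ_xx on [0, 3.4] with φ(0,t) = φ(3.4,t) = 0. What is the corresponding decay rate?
Eigenvalues: λₙ = 4.58n²π²/3.4².
First three modes:
  n=1: λ₁ = 4.58π²/3.4² ≈ 3.91
  n=2: λ₂ = 18.32π²/3.4² ≈ 15.641 (4× faster decay)
  n=3: λ₃ = 41.22π²/3.4² ≈ 35.192 (9× faster decay)
As t → ∞, higher modes decay exponentially faster. The n=1 mode dominates: φ ~ c₁ sin(πx/3.4) e^{-λ₁t}.
Decay rate: λ₁ = 4.58π²/3.4² ≈ 3.91.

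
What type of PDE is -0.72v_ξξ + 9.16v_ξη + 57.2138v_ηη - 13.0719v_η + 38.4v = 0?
With A = -0.72, B = 9.16, C = 57.2138, the discriminant is 248.681344. This is a hyperbolic PDE.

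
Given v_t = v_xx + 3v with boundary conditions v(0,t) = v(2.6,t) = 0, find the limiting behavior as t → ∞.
v grows unboundedly. Reaction dominates diffusion (r=3 > κπ²/L²≈1.46); solution grows exponentially.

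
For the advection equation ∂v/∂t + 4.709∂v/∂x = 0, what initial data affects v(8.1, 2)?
A single point: x = -1.318. The characteristic through (8.1, 2) is x - 4.709t = const, so x = 8.1 - 4.709·2 = -1.318.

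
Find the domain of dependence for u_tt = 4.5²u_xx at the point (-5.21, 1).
Domain of dependence: [-9.71, -0.71]. Signals travel at speed 4.5, so data within |x - -5.21| ≤ 4.5·1 = 4.5 can reach the point.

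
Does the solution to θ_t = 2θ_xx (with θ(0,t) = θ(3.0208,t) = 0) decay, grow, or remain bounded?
θ → 0. Heat diffuses out through both boundaries.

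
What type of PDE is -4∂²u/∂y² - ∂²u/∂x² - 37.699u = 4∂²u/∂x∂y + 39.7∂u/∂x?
Rewriting in standard form: -∂²u/∂x² - 4∂²u/∂x∂y - 4∂²u/∂y² - 39.7∂u/∂x - 37.699u = 0. With A = -1, B = -4, C = -4, the discriminant is 0. This is a parabolic PDE.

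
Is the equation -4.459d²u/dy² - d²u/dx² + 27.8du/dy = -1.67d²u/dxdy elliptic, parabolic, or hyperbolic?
Rewriting in standard form: -d²u/dx² + 1.67d²u/dxdy - 4.459d²u/dy² + 27.8du/dy = 0. Computing B² - 4AC with A = -1, B = 1.67, C = -4.459: discriminant = -15.0471 (negative). Answer: elliptic.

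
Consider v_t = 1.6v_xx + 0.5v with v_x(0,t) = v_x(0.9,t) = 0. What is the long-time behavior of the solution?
As t → ∞, v grows unboundedly. With Neumann BCs the constant mode has diffusion eigenvalue 0, so any r > 0 makes it grow like e^(0.5t); solution grows exponentially.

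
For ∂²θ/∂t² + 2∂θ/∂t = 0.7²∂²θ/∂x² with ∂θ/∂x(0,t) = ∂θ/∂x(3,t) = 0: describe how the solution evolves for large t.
θ → constant (steady state). Damping (γ=2) dissipates the nonconstant modes; with Neumann BCs the spatial average obeys M''+γM'=0 and tends to a finite limit.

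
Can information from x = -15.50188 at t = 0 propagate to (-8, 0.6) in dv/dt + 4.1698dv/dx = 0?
No. Only data at x = -10.50188 affects (-8, 0.6). Advection has one-way propagation along characteristics.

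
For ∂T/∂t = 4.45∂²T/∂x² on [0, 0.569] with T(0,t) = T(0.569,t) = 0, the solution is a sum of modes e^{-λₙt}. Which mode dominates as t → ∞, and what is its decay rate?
Eigenvalues: λₙ = 4.45n²π²/0.569².
First three modes:
  n=1: λ₁ = 4.45π²/0.569² ≈ 135.655
  n=2: λ₂ = 17.8π²/0.569² ≈ 542.619 (4× faster decay)
  n=3: λ₃ = 40.05π²/0.569² ≈ 1220.893 (9× faster decay)
As t → ∞, higher modes decay exponentially faster. The n=1 mode dominates: T ~ c₁ sin(πx/0.569) e^{-λ₁t}.
Decay rate: λ₁ = 4.45π²/0.569² ≈ 135.655.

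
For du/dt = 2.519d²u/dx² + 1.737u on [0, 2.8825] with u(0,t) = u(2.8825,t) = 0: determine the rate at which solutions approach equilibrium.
Eigenvalues: λₙ = 2.519n²π²/2.8825² - 1.737.
First three modes:
  n=1: λ₁ = 2.519π²/2.8825² - 1.737 ≈ 1.255
  n=2: λ₂ = 10.076π²/2.8825² - 1.737 ≈ 10.232
  n=3: λ₃ = 22.671π²/2.8825² - 1.737 ≈ 25.193
Since 2.519π²/2.8825² ≈ 2.992 > 1.737, all λₙ > 0.
The n=1 mode decays slowest → dominates as t → ∞.
Asymptotic: u ~ c₁ sin(πx/2.8825) e^{-λ₁t} with decay rate λ₁ ≈ 1.255.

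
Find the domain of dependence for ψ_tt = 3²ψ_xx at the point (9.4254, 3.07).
Domain of dependence: [0.2154, 18.6354]. Signals travel at speed 3, so data within |x - 9.4254| ≤ 3·3.07 = 9.21 can reach the point.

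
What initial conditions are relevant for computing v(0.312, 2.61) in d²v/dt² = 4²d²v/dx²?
Domain of dependence: [-10.128, 10.752]. Signals travel at speed 4, so data within |x - 0.312| ≤ 4·2.61 = 10.44 can reach the point.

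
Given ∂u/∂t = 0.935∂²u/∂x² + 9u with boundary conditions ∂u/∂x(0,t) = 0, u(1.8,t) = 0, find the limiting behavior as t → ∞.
u grows unboundedly. Reaction dominates diffusion (r=9 > κπ²/(4L²)≈0.71); solution grows exponentially.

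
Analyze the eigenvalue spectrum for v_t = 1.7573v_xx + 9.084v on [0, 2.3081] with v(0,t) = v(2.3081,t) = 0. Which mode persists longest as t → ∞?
Eigenvalues: λₙ = 1.7573n²π²/2.3081² - 9.084.
First three modes:
  n=1: λ₁ = 1.7573π²/2.3081² - 9.084 ≈ -5.828
  n=2: λ₂ = 7.0292π²/2.3081² - 9.084 ≈ 3.939
  n=3: λ₃ = 15.8157π²/2.3081² - 9.084 ≈ 20.217
Since 1.7573π²/2.3081² ≈ 3.256 < 9.084, λ₁ < 0.
The n=1 mode grows fastest (−λₙ is largest for n=1) → dominates.
Asymptotic: v ~ c₁ sin(πx/2.3081) e^{5.828t} (exponential growth at rate −λ₁ ≈ 5.828).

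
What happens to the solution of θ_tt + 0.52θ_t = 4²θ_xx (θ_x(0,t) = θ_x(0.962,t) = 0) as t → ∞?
θ → constant (steady state). Damping (γ=0.52) dissipates the nonconstant modes; with Neumann BCs the spatial average obeys M''+γM'=0 and tends to a finite limit.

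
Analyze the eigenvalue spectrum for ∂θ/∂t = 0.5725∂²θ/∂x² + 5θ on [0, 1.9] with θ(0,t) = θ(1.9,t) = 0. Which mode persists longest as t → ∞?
Eigenvalues: λₙ = 0.5725n²π²/1.9² - 5.
First three modes:
  n=1: λ₁ = 0.5725π²/1.9² - 5 ≈ -3.435
  n=2: λ₂ = 2.29π²/1.9² - 5 ≈ 1.261
  n=3: λ₃ = 5.1525π²/1.9² - 5 ≈ 9.087
Since 0.5725π²/1.9² ≈ 1.565 < 5, λ₁ < 0.
The n=1 mode grows fastest (−λₙ is largest for n=1) → dominates.
Asymptotic: θ ~ c₁ sin(πx/1.9) e^{3.435t} (exponential growth at rate −λ₁ ≈ 3.435).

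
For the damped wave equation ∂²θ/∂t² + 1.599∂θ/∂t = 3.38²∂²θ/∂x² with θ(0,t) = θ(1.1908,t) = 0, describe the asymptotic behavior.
θ → 0. Damping (γ=1.599) dissipates energy; oscillations decay exponentially.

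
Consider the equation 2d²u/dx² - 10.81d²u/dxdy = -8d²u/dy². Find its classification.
Rewriting in standard form: 2d²u/dx² - 10.81d²u/dxdy + 8d²u/dy² = 0. Hyperbolic. (A = 2, B = -10.81, C = 8 gives B² - 4AC = 52.8561.)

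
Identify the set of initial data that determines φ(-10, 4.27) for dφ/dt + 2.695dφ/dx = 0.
A single point: x = -21.50765. The characteristic through (-10, 4.27) is x - 2.695t = const, so x = -10 - 2.695·4.27 = -21.50765.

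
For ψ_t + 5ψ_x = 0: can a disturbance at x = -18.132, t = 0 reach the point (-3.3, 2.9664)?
Yes. The characteristic through (-3.3, 2.9664) passes through x = -18.132.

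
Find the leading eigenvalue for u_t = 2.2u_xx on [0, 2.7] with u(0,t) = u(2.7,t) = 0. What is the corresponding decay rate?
Eigenvalues: λₙ = 2.2n²π²/2.7².
First three modes:
  n=1: λ₁ = 2.2π²/2.7² ≈ 2.978
  n=2: λ₂ = 8.8π²/2.7² ≈ 11.914 (4× faster decay)
  n=3: λ₃ = 19.8π²/2.7² ≈ 26.806 (9× faster decay)
As t → ∞, higher modes decay exponentially faster. The n=1 mode dominates: u ~ c₁ sin(πx/2.7) e^{-λ₁t}.
Decay rate: λ₁ = 2.2π²/2.7² ≈ 2.978.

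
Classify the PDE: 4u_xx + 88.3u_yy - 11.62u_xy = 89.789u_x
Rewriting in standard form: 4u_xx - 11.62u_xy + 88.3u_yy - 89.789u_x = 0. A = 4, B = -11.62, C = 88.3. Discriminant B² - 4AC = -1277.7756. Since -1277.7756 < 0, elliptic.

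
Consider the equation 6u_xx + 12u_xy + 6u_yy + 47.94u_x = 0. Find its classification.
Parabolic. (A = 6, B = 12, C = 6 gives B² - 4AC = 0.)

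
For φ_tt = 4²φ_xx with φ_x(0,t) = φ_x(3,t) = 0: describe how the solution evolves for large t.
φ oscillates about a mean that drifts linearly in t (generically unbounded; no decay). There is no damping, so the nonconstant modes persist as standing waves (energy conserved, no decay). But with Neumann conditions at both ends the constant mode has eigenvalue 0: the spatial mean M(t) of φ satisfies M'' = 0, so M(t) = M(0) + M'(0)·t. Unless the initial velocity has zero mean (∫φ_t(x,0)dx = 0), the solution grows linearly in t (unbounded, though not exponentially); if it does have zero mean, the solution stays bounded and simply oscillates.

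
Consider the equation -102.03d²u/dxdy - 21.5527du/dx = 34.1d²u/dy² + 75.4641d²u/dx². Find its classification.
Rewriting in standard form: -75.4641d²u/dx² - 102.03d²u/dxdy - 34.1d²u/dy² - 21.5527du/dx = 0. Hyperbolic. (A = -75.4641, B = -102.03, C = -34.1 gives B² - 4AC = 116.81766.)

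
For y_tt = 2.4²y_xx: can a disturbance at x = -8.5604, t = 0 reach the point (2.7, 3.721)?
No. The domain of dependence is [-6.2304, 11.6304], and -8.5604 is outside this interval.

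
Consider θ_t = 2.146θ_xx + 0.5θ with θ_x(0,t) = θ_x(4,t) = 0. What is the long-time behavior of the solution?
As t → ∞, θ grows unboundedly. With Neumann BCs the constant mode has diffusion eigenvalue 0, so any r > 0 makes it grow like e^(0.5t); solution grows exponentially.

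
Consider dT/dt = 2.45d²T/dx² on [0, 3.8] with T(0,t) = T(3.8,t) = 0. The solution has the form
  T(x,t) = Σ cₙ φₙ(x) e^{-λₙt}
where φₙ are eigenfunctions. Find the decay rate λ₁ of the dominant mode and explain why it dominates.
Eigenvalues: λₙ = 2.45n²π²/3.8².
First three modes:
  n=1: λ₁ = 2.45π²/3.8² ≈ 1.675
  n=2: λ₂ = 9.8π²/3.8² ≈ 6.698 (4× faster decay)
  n=3: λ₃ = 22.05π²/3.8² ≈ 15.071 (9× faster decay)
As t → ∞, higher modes decay exponentially faster. The n=1 mode dominates: T ~ c₁ sin(πx/3.8) e^{-λ₁t}.
Decay rate: λ₁ = 2.45π²/3.8² ≈ 1.675.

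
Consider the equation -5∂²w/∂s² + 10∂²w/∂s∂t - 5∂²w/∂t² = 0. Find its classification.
Parabolic. (A = -5, B = 10, C = -5 gives B² - 4AC = 0.)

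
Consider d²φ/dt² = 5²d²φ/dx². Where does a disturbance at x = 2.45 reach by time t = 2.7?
Domain of influence: [-11.05, 15.95]. Data at x = 2.45 spreads outward at speed 5.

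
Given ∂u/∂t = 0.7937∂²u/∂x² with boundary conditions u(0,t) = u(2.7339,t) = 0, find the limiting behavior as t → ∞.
u → 0. Heat diffuses out through both boundaries.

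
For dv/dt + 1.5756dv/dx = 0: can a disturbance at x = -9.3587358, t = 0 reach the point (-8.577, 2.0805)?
No. Only data at x = -11.8550358 affects (-8.577, 2.0805). Advection has one-way propagation along characteristics.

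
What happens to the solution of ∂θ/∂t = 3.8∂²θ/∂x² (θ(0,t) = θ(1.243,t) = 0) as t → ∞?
θ → 0. Heat diffuses out through both boundaries.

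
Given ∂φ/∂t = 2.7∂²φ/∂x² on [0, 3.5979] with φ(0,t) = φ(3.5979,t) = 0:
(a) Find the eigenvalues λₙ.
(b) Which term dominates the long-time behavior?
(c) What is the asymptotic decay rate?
Eigenvalues: λₙ = 2.7n²π²/3.5979².
First three modes:
  n=1: λ₁ = 2.7π²/3.5979² ≈ 2.059
  n=2: λ₂ = 10.8π²/3.5979² ≈ 8.234 (4× faster decay)
  n=3: λ₃ = 24.3π²/3.5979² ≈ 18.527 (9× faster decay)
As t → ∞, higher modes decay exponentially faster. The n=1 mode dominates: φ ~ c₁ sin(πx/3.5979) e^{-λ₁t}.
Decay rate: λ₁ = 2.7π²/3.5979² ≈ 2.059.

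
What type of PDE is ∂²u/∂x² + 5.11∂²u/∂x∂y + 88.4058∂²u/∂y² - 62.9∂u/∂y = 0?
With A = 1, B = 5.11, C = 88.4058, the discriminant is -327.5111. This is an elliptic PDE.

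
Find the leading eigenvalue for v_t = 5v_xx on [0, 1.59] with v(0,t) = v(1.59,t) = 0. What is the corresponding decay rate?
Eigenvalues: λₙ = 5n²π²/1.59².
First three modes:
  n=1: λ₁ = 5π²/1.59² ≈ 19.52
  n=2: λ₂ = 20π²/1.59² ≈ 78.079 (4× faster decay)
  n=3: λ₃ = 45π²/1.59² ≈ 175.678 (9× faster decay)
As t → ∞, higher modes decay exponentially faster. The n=1 mode dominates: v ~ c₁ sin(πx/1.59) e^{-λ₁t}.
Decay rate: λ₁ = 5π²/1.59² ≈ 19.52.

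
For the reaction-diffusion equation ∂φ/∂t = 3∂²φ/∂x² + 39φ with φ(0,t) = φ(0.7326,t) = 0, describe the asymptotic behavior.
φ → 0. Diffusion dominates reaction (r=39 < κπ²/L²≈55.17); solution decays.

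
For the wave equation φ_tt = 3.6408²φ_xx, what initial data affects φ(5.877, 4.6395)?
Domain of dependence: [-11.0144916, 22.7684916]. Signals travel at speed 3.6408, so data within |x - 5.877| ≤ 3.6408·4.6395 = 16.8914916 can reach the point.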